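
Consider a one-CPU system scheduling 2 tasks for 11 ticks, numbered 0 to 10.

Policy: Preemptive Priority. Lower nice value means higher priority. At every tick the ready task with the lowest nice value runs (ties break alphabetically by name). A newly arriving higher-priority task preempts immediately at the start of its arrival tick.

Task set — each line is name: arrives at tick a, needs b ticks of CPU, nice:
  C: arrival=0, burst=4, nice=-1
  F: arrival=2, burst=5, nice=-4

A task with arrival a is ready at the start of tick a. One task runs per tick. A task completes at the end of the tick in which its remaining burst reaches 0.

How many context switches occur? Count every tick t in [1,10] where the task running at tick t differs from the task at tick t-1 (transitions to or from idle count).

t=0: ready={C} → run C
t=1: ready={C} → run C
t=2: ready={C,F} → run F
t=3: ready={C,F} → run F
t=4: ready={C,F} → run F
t=5: ready={C,F} → run F
t=6: ready={C,F} → run F
t=7: ready={C} → run C
t=8: ready={C} → run C
t=9: (idle)
t=10: (idle)

context switches = 3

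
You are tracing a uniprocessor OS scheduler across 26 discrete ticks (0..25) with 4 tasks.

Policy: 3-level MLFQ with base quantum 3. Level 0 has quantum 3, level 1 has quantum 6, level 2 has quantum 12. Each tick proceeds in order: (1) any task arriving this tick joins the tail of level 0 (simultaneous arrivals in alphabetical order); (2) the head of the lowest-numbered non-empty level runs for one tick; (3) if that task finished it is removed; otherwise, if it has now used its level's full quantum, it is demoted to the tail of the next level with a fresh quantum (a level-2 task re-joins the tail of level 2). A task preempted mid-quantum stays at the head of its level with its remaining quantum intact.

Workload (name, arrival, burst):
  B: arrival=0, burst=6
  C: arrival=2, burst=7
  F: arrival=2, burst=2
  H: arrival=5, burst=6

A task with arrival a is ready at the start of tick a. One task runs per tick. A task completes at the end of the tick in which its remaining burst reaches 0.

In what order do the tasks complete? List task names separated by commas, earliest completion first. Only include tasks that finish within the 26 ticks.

t=0: L0/L1/L2 = B/-/- → run B
t=1: L0/L1/L2 = B/-/- → run B
t=2: L0/L1/L2 = BCF/-/- → run B
t=3: L0/L1/L2 = CF/B/- → run C
t=4: L0/L1/L2 = CF/B/- → run C
t=5: L0/L1/L2 = CFH/B/- → run C
t=6: L0/L1/L2 = FH/BC/- → run F
t=7: L0/L1/L2 = FH/BC/- → run F
t=8: L0/L1/L2 = H/BC/- → run H
t=9: L0/L1/L2 = H/BC/- → run H
t=10: L0/L1/L2 = H/BC/- → run H
t=11: L0/L1/L2 = -/BCH/- → run B
t=12: L0/L1/L2 = -/BCH/- → run B
t=13: L0/L1/L2 = -/BCH/- → run B
t=14: L0/L1/L2 = -/CH/- → run C
t=15: L0/L1/L2 = -/CH/- → run C
t=16: L0/L1/L2 = -/CH/- → run C
t=17: L0/L1/L2 = -/CH/- → run C
t=18: L0/L1/L2 = -/H/- → run H
t=19: L0/L1/L2 = -/H/- → run H
t=20: L0/L1/L2 = -/H/- → run H
t=21: (idle)
t=22: (idle)
t=23: (idle)
t=24: (idle)
t=25: (idle)

completion order = F, B, C, H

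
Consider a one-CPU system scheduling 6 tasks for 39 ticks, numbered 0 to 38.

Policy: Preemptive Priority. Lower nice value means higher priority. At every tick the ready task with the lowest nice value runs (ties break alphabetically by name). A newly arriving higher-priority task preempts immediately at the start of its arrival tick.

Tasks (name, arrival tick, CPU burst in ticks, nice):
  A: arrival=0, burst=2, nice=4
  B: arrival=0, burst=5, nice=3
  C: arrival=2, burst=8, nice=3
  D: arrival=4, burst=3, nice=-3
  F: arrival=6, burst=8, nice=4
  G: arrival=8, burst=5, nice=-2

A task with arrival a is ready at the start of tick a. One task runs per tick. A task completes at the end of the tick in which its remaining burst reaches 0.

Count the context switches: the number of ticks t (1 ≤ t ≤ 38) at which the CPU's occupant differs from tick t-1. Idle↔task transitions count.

t=0: ready={A,B} → run B
t=1: ready={A,B} → run B
t=2: ready={A,B,C} → run B
t=3: ready={A,B,C} → run B
t=4: ready={A,B,C,D} → run D
t=5: ready={A,B,C,D} → run D
t=6: ready={A,B,C,D,F} → run D
t=7: ready={A,B,C,F} → run B
t=8: ready={A,C,F,G} → run G
t=9: ready={A,C,F,G} → run G
t=10: ready={A,C,F,G} → run G
t=11: ready={A,C,F,G} → run G
t=12: ready={A,C,F,G} → run G
t=13: ready={A,C,F} → run C
t=14: ready={A,C,F} → run C
t=15: ready={A,C,F} → run C
t=16: ready={A,C,F} → run C
t=17: ready={A,C,F} → run C
t=18: ready={A,C,F} → run C
t=19: ready={A,C,F} → run C
t=20: ready={A,C,F} → run C
t=21: ready={A,F} → run A
t=22: ready={A,F} → run A
t=23: ready={F} → run F
t=24: ready={F} → run F
t=25: ready={F} → run F
t=26: ready={F} → run F
t=27: ready={F} → run F
t=28: ready={F} → run F
t=29: ready={F} → run F
t=30: ready={F} → run F
t=31: (idle)
t=32: (idle)
t=33: (idle)
t=34: (idle)
t=35: (idle)
t=36: (idle)
t=37: (idle)
t=38: (idle)

context switches = 7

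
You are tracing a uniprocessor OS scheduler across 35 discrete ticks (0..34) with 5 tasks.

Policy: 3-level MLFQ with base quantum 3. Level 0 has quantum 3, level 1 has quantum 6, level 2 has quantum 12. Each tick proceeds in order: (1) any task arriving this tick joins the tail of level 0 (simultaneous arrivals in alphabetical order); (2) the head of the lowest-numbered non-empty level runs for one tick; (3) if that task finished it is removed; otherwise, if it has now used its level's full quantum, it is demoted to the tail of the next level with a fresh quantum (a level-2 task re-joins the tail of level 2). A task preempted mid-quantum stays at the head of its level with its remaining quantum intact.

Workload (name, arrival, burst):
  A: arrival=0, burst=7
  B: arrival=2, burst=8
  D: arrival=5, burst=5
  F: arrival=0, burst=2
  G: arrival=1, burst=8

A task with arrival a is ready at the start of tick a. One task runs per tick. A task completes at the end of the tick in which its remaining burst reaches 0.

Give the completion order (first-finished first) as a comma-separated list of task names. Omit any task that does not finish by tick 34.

t=0: L0/L1/L2 = AF/-/- → run A
t=1: L0/L1/L2 = AFG/-/- → run A
t=2: L0/L1/L2 = AFGB/-/- → run A
t=3: L0/L1/L2 = FGB/A/- → run F
t=4: L0/L1/L2 = FGB/A/- → run F
t=5: L0/L1/L2 = GBD/A/- → run G
t=6: L0/L1/L2 = GBD/A/- → run G
t=7: L0/L1/L2 = GBD/A/- → run G
t=8: L0/L1/L2 = BD/AG/- → run B
t=9: L0/L1/L2 = BD/AG/- → run B
t=10: L0/L1/L2 = BD/AG/- → run B
t=11: L0/L1/L2 = D/AGB/- → run D
t=12: L0/L1/L2 = D/AGB/- → run D
t=13: L0/L1/L2 = D/AGB/- → run D
t=14: L0/L1/L2 = -/AGBD/- → run A
t=15: L0/L1/L2 = -/AGBD/- → run A
t=16: L0/L1/L2 = -/AGBD/- → run A
t=17: L0/L1/L2 = -/AGBD/- → run A
t=18: L0/L1/L2 = -/GBD/- → run G
t=19: L0/L1/L2 = -/GBD/- → run G
t=20: L0/L1/L2 = -/GBD/- → run G
t=21: L0/L1/L2 = -/GBD/- → run G
t=22: L0/L1/L2 = -/GBD/- → run G
t=23: L0/L1/L2 = -/BD/- → run B
t=24: L0/L1/L2 = -/BD/- → run B
t=25: L0/L1/L2 = -/BD/- → run B
t=26: L0/L1/L2 = -/BD/- → run B
t=27: L0/L1/L2 = -/BD/- → run B
t=28: L0/L1/L2 = -/D/- → run D
t=29: L0/L1/L2 = -/D/- → run D
t=30: (idle)
t=31: (idle)
t=32: (idle)
t=33: (idle)
t=34: (idle)

completion order = F, A, G, B, D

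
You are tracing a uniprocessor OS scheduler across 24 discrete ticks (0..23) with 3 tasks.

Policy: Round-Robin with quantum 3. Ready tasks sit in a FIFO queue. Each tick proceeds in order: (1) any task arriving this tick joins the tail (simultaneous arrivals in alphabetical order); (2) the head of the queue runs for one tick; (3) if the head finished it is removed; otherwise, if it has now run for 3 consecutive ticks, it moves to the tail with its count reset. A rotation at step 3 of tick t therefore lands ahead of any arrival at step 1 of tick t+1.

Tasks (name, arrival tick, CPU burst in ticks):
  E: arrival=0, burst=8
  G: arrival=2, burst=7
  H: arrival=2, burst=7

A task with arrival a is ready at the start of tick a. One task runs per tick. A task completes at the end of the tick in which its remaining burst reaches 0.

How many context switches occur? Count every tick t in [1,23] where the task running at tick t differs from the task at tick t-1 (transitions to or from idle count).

context switches = 9

t=0: queue=[E] q_used=0 → run E
t=1: queue=[E] q_used=1 → run E
t=2: queue=[E,G,H] q_used=2 → run E
t=3: queue=[G,H,E] q_used=0 → run G
t=4: queue=[G,H,E] q_used=1 → run G
t=5: queue=[G,H,E] q_used=2 → run G
t=6: queue=[H,E,G] q_used=0 → run H
t=7: queue=[H,E,G] q_used=1 → run H
t=8: queue=[H,E,G] q_used=2 → run H
t=9: queue=[E,G,H] q_used=0 → run E
t=10: queue=[E,G,H] q_used=1 → run E
t=11: queue=[E,G,H] q_used=2 → run E
t=12: queue=[G,H,E] q_used=0 → run G
t=13: queue=[G,H,E] q_used=1 → run G
t=14: queue=[G,H,E] q_used=2 → run G
t=15: queue=[H,E,G] q_used=0 → run H
t=16: queue=[H,E,G] q_used=1 → run H
t=17: queue=[H,E,G] q_used=2 → run H
t=18: queue=[E,G,H] q_used=0 → run E
t=19: queue=[E,G,H] q_used=1 → run E
t=20: queue=[G,H] q_used=0 → run G
t=21: queue=[H] q_used=0 → run H
t=22: (idle)
t=23: (idle)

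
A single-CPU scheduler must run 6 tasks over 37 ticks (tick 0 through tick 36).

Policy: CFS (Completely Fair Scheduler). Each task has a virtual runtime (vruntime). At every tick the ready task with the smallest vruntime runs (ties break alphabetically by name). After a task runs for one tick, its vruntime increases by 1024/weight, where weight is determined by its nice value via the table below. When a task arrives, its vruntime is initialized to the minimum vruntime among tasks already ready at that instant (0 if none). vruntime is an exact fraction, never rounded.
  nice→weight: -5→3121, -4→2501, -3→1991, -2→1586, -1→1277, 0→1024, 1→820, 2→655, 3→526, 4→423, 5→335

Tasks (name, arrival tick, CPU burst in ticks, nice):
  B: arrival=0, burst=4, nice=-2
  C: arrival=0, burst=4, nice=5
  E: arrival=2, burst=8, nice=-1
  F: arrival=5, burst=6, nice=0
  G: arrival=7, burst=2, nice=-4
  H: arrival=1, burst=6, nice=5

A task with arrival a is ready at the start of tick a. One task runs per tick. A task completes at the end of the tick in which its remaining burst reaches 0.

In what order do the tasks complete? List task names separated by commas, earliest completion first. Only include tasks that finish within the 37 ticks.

completion order = G, B, E, F, C, H

t=0: vr[B=0 C=0] → run B
t=1: vr[B=512/793 C=0 H=0] → run C
t=2: vr[B=512/793 C=1024/335 E=0 H=0] → run E
t=3: vr[B=512/793 C=1024/335 E=1024/1277 H=0] → run H
t=4: vr[B=512/793 C=1024/335 E=1024/1277 H=1024/335] → run B
t=5: vr[B=1024/793 C=1024/335 E=1024/1277 F=1024/1277 H=1024/335] → run E
t=6: vr[B=1024/793 C=1024/335 E=2048/1277 F=1024/1277 H=1024/335] → run F
t=7: vr[B=1024/793 C=1024/335 E=2048/1277 F=2301/1277 G=1024/793 H=1024/335] → run B
t=8: vr[B=1536/793 C=1024/335 E=2048/1277 F=2301/1277 G=1024/793 H=1024/335] → run G
t=9: vr[B=1536/793 C=1024/335 E=2048/1277 F=2301/1277 G=55296/32513 H=1024/335] → run E
t=10: vr[B=1536/793 C=1024/335 E=3072/1277 F=2301/1277 G=55296/32513 H=1024/335] → run G
t=11: vr[B=1536/793 C=1024/335 E=3072/1277 F=2301/1277 H=1024/335] → run F
t=12: vr[B=1536/793 C=1024/335 E=3072/1277 F=3578/1277 H=1024/335] → run B
t=13: vr[C=1024/335 E=3072/1277 F=3578/1277 H=1024/335] → run E
t=14: vr[C=1024/335 E=4096/1277 F=3578/1277 H=1024/335] → run F
t=15: vr[C=1024/335 E=4096/1277 F=4855/1277 H=1024/335] → run C
t=16: vr[C=2048/335 E=4096/1277 F=4855/1277 H=1024/335] → run H
t=17: vr[C=2048/335 E=4096/1277 F=4855/1277 H=2048/335] → run E
t=18: vr[C=2048/335 E=5120/1277 F=4855/1277 H=2048/335] → run F
t=19: vr[C=2048/335 E=5120/1277 F=6132/1277 H=2048/335] → run E
t=20: vr[C=2048/335 E=6144/1277 F=6132/1277 H=2048/335] → run F
t=21: vr[C=2048/335 E=6144/1277 F=7409/1277 H=2048/335] → run E
t=22: vr[C=2048/335 E=7168/1277 F=7409/1277 H=2048/335] → run E
t=23: vr[C=2048/335 F=7409/1277 H=2048/335] → run F
t=24: vr[C=2048/335 H=2048/335] → run C
t=25: vr[C=3072/335 H=2048/335] → run H
t=26: vr[C=3072/335 H=3072/335] → run C
t=27: vr[H=3072/335] → run H
t=28: vr[H=4096/335] → run H
t=29: vr[H=1024/67] → run H
t=30: (idle)
t=31: (idle)
t=32: (idle)
t=33: (idle)
t=34: (idle)
t=35: (idle)
t=36: (idle)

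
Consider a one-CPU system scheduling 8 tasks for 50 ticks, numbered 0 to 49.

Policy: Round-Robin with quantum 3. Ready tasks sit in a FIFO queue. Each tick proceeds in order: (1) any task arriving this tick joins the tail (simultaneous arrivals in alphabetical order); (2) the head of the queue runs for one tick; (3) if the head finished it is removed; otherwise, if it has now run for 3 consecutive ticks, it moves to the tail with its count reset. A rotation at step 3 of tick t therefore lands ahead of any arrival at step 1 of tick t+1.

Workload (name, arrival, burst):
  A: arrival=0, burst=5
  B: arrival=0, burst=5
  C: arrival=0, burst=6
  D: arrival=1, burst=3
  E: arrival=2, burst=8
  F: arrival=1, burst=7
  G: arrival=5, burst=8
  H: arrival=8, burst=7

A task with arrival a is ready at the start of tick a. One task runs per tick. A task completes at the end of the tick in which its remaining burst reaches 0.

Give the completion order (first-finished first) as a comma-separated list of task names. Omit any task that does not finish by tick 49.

completion order = D, A, B, C, F, E, G, H

t=0: queue=[A,B,C] q_used=0 → run A
t=1: queue=[A,B,C,D,F] q_used=1 → run A
t=2: queue=[A,B,C,D,F,E] q_used=2 → run A
t=3: queue=[B,C,D,F,E,A] q_used=0 → run B
t=4: queue=[B,C,D,F,E,A] q_used=1 → run B
t=5: queue=[B,C,D,F,E,A,G] q_used=2 → run B
t=6: queue=[C,D,F,E,A,G,B] q_used=0 → run C
t=7: queue=[C,D,F,E,A,G,B] q_used=1 → run C
t=8: queue=[C,D,F,E,A,G,B,H] q_used=2 → run C
t=9: queue=[D,F,E,A,G,B,H,C] q_used=0 → run D
t=10: queue=[D,F,E,A,G,B,H,C] q_used=1 → run D
t=11: queue=[D,F,E,A,G,B,H,C] q_used=2 → run D
t=12: queue=[F,E,A,G,B,H,C] q_used=0 → run F
t=13: queue=[F,E,A,G,B,H,C] q_used=1 → run F
t=14: queue=[F,E,A,G,B,H,C] q_used=2 → run F
t=15: queue=[E,A,G,B,H,C,F] q_used=0 → run E
t=16: queue=[E,A,G,B,H,C,F] q_used=1 → run E
t=17: queue=[E,A,G,B,H,C,F] q_used=2 → run E
t=18: queue=[A,G,B,H,C,F,E] q_used=0 → run A
t=19: queue=[A,G,B,H,C,F,E] q_used=1 → run A
t=20: queue=[G,B,H,C,F,E] q_used=0 → run G
t=21: queue=[G,B,H,C,F,E] q_used=1 → run G
t=22: queue=[G,B,H,C,F,E] q_used=2 → run G
t=23: queue=[B,H,C,F,E,G] q_used=0 → run B
t=24: queue=[B,H,C,F,E,G] q_used=1 → run B
t=25: queue=[H,C,F,E,G] q_used=0 → run H
t=26: queue=[H,C,F,E,G] q_used=1 → run H
t=27: queue=[H,C,F,E,G] q_used=2 → run H
t=28: queue=[C,F,E,G,H] q_used=0 → run C
t=29: queue=[C,F,E,G,H] q_used=1 → run C
t=30: queue=[C,F,E,G,H] q_used=2 → run C
t=31: queue=[F,E,G,H] q_used=0 → run F
t=32: queue=[F,E,G,H] q_used=1 → run F
t=33: queue=[F,E,G,H] q_used=2 → run F
t=34: queue=[E,G,H,F] q_used=0 → run E
t=35: queue=[E,G,H,F] q_used=1 → run E
t=36: queue=[E,G,H,F] q_used=2 → run E
t=37: queue=[G,H,F,E] q_used=0 → run G
t=38: queue=[G,H,F,E] q_used=1 → run G
t=39: queue=[G,H,F,E] q_used=2 → run G
t=40: queue=[H,F,E,G] q_used=0 → run H
t=41: queue=[H,F,E,G] q_used=1 → run H
t=42: queue=[H,F,E,G] q_used=2 → run H
t=43: queue=[F,E,G,H] q_used=0 → run F
t=44: queue=[E,G,H] q_used=0 → run E
t=45: queue=[E,G,H] q_used=1 → run E
t=46: queue=[G,H] q_used=0 → run G
t=47: queue=[G,H] q_used=1 → run G
t=48: queue=[H] q_used=0 → run H
t=49: (idle)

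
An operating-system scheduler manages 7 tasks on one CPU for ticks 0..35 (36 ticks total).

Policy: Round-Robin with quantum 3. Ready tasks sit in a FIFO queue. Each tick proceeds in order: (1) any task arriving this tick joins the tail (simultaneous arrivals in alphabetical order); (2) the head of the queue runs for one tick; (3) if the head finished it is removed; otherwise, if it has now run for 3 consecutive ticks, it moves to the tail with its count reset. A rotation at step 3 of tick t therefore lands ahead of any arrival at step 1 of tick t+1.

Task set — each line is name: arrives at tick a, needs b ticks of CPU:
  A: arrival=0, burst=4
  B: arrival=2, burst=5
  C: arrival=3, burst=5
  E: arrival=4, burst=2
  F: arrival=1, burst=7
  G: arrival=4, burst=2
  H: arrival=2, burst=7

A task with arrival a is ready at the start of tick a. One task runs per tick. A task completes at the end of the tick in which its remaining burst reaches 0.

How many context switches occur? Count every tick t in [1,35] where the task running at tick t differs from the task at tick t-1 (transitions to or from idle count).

t=0: queue=[A] q_used=0 → run A
t=1: queue=[A,F] q_used=1 → run A
t=2: queue=[A,F,B,H] q_used=2 → run A
t=3: queue=[F,B,H,A,C] q_used=0 → run F
t=4: queue=[F,B,H,A,C,E,G] q_used=1 → run F
t=5: queue=[F,B,H,A,C,E,G] q_used=2 → run F
t=6: queue=[B,H,A,C,E,G,F] q_used=0 → run B
t=7: queue=[B,H,A,C,E,G,F] q_used=1 → run B
t=8: queue=[B,H,A,C,E,G,F] q_used=2 → run B
t=9: queue=[H,A,C,E,G,F,B] q_used=0 → run H
t=10: queue=[H,A,C,E,G,F,B] q_used=1 → run H
t=11: queue=[H,A,C,E,G,F,B] q_used=2 → run H
t=12: queue=[A,C,E,G,F,B,H] q_used=0 → run A
t=13: queue=[C,E,G,F,B,H] q_used=0 → run C
t=14: queue=[C,E,G,F,B,H] q_used=1 → run C
t=15: queue=[C,E,G,F,B,H] q_used=2 → run C
t=16: queue=[E,G,F,B,H,C] q_used=0 → run E
t=17: queue=[E,G,F,B,H,C] q_used=1 → run E
t=18: queue=[G,F,B,H,C] q_used=0 → run G
t=19: queue=[G,F,B,H,C] q_used=1 → run G
t=20: queue=[F,B,H,C] q_used=0 → run F
t=21: queue=[F,B,H,C] q_used=1 → run F
t=22: queue=[F,B,H,C] q_used=2 → run F
t=23: queue=[B,H,C,F] q_used=0 → run B
t=24: queue=[B,H,C,F] q_used=1 → run B
t=25: queue=[H,C,F] q_used=0 → run H
t=26: queue=[H,C,F] q_used=1 → run H
t=27: queue=[H,C,F] q_used=2 → run H
t=28: queue=[C,F,H] q_used=0 → run C
t=29: queue=[C,F,H] q_used=1 → run C
t=30: queue=[F,H] q_used=0 → run F
t=31: queue=[H] q_used=0 → run H
t=32: (idle)
t=33: (idle)
t=34: (idle)
t=35: (idle)

context switches = 14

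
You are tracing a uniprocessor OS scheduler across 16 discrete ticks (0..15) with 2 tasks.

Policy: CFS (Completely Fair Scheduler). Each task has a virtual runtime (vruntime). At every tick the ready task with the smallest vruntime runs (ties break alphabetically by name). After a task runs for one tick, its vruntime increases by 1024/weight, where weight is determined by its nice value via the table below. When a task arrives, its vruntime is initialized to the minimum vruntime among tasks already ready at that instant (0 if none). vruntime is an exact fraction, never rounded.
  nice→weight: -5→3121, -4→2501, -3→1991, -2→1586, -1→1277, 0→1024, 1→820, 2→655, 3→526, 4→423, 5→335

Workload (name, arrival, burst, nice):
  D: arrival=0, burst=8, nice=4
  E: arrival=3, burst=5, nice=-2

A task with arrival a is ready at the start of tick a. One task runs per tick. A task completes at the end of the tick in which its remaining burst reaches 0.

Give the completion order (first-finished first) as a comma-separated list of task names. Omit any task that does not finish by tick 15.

completion order = E, D

t=0: vr[D=0] → run D
t=1: vr[D=1024/423] → run D
t=2: vr[D=2048/423] → run D
t=3: vr[D=1024/141 E=1024/141] → run D
t=4: vr[D=4096/423 E=1024/141] → run E
t=5: vr[D=4096/423 E=884224/111813] → run E
t=6: vr[D=4096/423 E=956416/111813] → run E
t=7: vr[D=4096/423 E=1028608/111813] → run E
t=8: vr[D=4096/423 E=1100800/111813] → run D
t=9: vr[D=5120/423 E=1100800/111813] → run E
t=10: vr[D=5120/423] → run D
t=11: vr[D=2048/141] → run D
t=12: vr[D=7168/423] → run D
t=13: (idle)
t=14: (idle)
t=15: (idle)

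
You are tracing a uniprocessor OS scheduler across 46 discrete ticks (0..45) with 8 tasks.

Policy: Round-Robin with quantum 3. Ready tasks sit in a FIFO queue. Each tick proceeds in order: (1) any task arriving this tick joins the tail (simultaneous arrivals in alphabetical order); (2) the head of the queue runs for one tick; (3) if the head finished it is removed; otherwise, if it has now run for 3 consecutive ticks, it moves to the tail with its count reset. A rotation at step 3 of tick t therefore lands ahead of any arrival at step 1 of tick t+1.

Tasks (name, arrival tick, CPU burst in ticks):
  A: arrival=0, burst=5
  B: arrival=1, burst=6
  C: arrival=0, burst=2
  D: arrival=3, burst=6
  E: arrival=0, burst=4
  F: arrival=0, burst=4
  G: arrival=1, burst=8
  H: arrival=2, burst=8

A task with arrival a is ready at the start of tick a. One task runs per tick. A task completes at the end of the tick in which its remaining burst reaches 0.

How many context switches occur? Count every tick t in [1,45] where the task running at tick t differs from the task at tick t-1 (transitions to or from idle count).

context switches = 17

t=0: queue=[A,C,E,F] q_used=0 → run A
t=1: queue=[A,C,E,F,B,G] q_used=1 → run A
t=2: queue=[A,C,E,F,B,G,H] q_used=2 → run A
t=3: queue=[C,E,F,B,G,H,A,D] q_used=0 → run C
t=4: queue=[C,E,F,B,G,H,A,D] q_used=1 → run C
t=5: queue=[E,F,B,G,H,A,D] q_used=0 → run E
t=6: queue=[E,F,B,G,H,A,D] q_used=1 → run E
t=7: queue=[E,F,B,G,H,A,D] q_used=2 → run E
t=8: queue=[F,B,G,H,A,D,E] q_used=0 → run F
t=9: queue=[F,B,G,H,A,D,E] q_used=1 → run F
t=10: queue=[F,B,G,H,A,D,E] q_used=2 → run F
t=11: queue=[B,G,H,A,D,E,F] q_used=0 → run B
t=12: queue=[B,G,H,A,D,E,F] q_used=1 → run B
t=13: queue=[B,G,H,A,D,E,F] q_used=2 → run B
t=14: queue=[G,H,A,D,E,F,B] q_used=0 → run G
t=15: queue=[G,H,A,D,E,F,B] q_used=1 → run G
t=16: queue=[G,H,A,D,E,F,B] q_used=2 → run G
t=17: queue=[H,A,D,E,F,B,G] q_used=0 → run H
t=18: queue=[H,A,D,E,F,B,G] q_used=1 → run H
t=19: queue=[H,A,D,E,F,B,G] q_used=2 → run H
t=20: queue=[A,D,E,F,B,G,H] q_used=0 → run A
t=21: queue=[A,D,E,F,B,G,H] q_used=1 → run A
t=22: queue=[D,E,F,B,G,H] q_used=0 → run D
t=23: queue=[D,E,F,B,G,H] q_used=1 → run D
t=24: queue=[D,E,F,B,G,H] q_used=2 → run D
t=25: queue=[E,F,B,G,H,D] q_used=0 → run E
t=26: queue=[F,B,G,H,D] q_used=0 → run F
t=27: queue=[B,G,H,D] q_used=0 → run B
t=28: queue=[B,G,H,D] q_used=1 → run B
t=29: queue=[B,G,H,D] q_used=2 → run B
t=30: queue=[G,H,D] q_used=0 → run G
t=31: queue=[G,H,D] q_used=1 → run G
t=32: queue=[G,H,D] q_used=2 → run G
t=33: queue=[H,D,G] q_used=0 → run H
t=34: queue=[H,D,G] q_used=1 → run H
t=35: queue=[H,D,G] q_used=2 → run H
t=36: queue=[D,G,H] q_used=0 → run D
t=37: queue=[D,G,H] q_used=1 → run D
t=38: queue=[D,G,H] q_used=2 → run D
t=39: queue=[G,H] q_used=0 → run G
t=40: queue=[G,H] q_used=1 → run G
t=41: queue=[H] q_used=0 → run H
t=42: queue=[H] q_used=1 → run H
t=43: (idle)
t=44: (idle)
t=45: (idle)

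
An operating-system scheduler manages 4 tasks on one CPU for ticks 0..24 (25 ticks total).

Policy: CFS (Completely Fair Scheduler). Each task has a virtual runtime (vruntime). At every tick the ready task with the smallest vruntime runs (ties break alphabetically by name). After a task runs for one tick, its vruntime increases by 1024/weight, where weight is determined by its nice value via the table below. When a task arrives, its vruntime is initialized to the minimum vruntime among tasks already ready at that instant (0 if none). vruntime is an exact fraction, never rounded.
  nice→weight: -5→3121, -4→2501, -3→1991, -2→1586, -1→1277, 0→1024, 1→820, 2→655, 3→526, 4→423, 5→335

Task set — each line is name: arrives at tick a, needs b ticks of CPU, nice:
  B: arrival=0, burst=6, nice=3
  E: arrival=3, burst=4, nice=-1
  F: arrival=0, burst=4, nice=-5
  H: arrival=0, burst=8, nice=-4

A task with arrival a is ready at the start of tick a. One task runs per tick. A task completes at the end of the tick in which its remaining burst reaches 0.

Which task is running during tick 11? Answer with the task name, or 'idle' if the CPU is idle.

running at tick 11 = H

t=0: vr[B=0 F=0 H=0] → run B
t=1: vr[B=512/263 F=0 H=0] → run F
t=2: vr[B=512/263 F=1024/3121 H=0] → run H
t=3: vr[B=512/263 E=1024/3121 F=1024/3121 H=1024/2501] → run E
t=4: vr[B=512/263 E=4503552/3985517 F=1024/3121 H=1024/2501] → run F
t=5: vr[B=512/263 E=4503552/3985517 F=2048/3121 H=1024/2501] → run H
t=6: vr[B=512/263 E=4503552/3985517 F=2048/3121 H=2048/2501] → run F
t=7: vr[B=512/263 E=4503552/3985517 F=3072/3121 H=2048/2501] → run H
t=8: vr[B=512/263 E=4503552/3985517 F=3072/3121 H=3072/2501] → run F
t=9: vr[B=512/263 E=4503552/3985517 H=3072/2501] → run E
t=10: vr[B=512/263 E=7699456/3985517 H=3072/2501] → run H
t=11: vr[B=512/263 E=7699456/3985517 H=4096/2501] → run H
t=12: vr[B=512/263 E=7699456/3985517 H=5120/2501] → run E
t=13: vr[B=512/263 E=10895360/3985517 H=5120/2501] → run B
t=14: vr[B=1024/263 E=10895360/3985517 H=5120/2501] → run H
t=15: vr[B=1024/263 E=10895360/3985517 H=6144/2501] → run H
t=16: vr[B=1024/263 E=10895360/3985517 H=7168/2501] → run E
t=17: vr[B=1024/263 H=7168/2501] → run H
t=18: vr[B=1024/263] → run B
t=19: vr[B=1536/263] → run B
t=20: vr[B=2048/263] → run B
t=21: vr[B=2560/263] → run B
t=22: (idle)
t=23: (idle)
t=24: (idle)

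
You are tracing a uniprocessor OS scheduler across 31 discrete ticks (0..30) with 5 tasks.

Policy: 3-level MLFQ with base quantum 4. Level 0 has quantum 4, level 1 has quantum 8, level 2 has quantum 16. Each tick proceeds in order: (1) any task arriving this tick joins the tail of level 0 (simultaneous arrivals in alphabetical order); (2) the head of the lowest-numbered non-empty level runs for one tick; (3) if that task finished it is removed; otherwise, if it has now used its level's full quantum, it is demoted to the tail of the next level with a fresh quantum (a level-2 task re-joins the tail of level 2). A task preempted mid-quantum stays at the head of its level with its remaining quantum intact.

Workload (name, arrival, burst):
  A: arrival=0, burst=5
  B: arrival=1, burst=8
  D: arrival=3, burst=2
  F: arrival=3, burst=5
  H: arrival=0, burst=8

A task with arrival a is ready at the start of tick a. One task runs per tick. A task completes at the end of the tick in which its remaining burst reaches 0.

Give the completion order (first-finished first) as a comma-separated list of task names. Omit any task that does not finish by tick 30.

completion order = D, A, H, B, F

t=0: L0/L1/L2 = AH/-/- → run A
t=1: L0/L1/L2 = AHB/-/- → run A
t=2: L0/L1/L2 = AHB/-/- → run A
t=3: L0/L1/L2 = AHBDF/-/- → run A
t=4: L0/L1/L2 = HBDF/A/- → run H
t=5: L0/L1/L2 = HBDF/A/- → run H
t=6: L0/L1/L2 = HBDF/A/- → run H
t=7: L0/L1/L2 = HBDF/A/- → run H
t=8: L0/L1/L2 = BDF/AH/- → run B
t=9: L0/L1/L2 = BDF/AH/- → run B
t=10: L0/L1/L2 = BDF/AH/- → run B
t=11: L0/L1/L2 = BDF/AH/- → run B
t=12: L0/L1/L2 = DF/AHB/- → run D
t=13: L0/L1/L2 = DF/AHB/- → run D
t=14: L0/L1/L2 = F/AHB/- → run F
t=15: L0/L1/L2 = F/AHB/- → run F
t=16: L0/L1/L2 = F/AHB/- → run F
t=17: L0/L1/L2 = F/AHB/- → run F
t=18: L0/L1/L2 = -/AHBF/- → run A
t=19: L0/L1/L2 = -/HBF/- → run H
t=20: L0/L1/L2 = -/HBF/- → run H
t=21: L0/L1/L2 = -/HBF/- → run H
t=22: L0/L1/L2 = -/HBF/- → run H
t=23: L0/L1/L2 = -/BF/- → run B
t=24: L0/L1/L2 = -/BF/- → run B
t=25: L0/L1/L2 = -/BF/- → run B
t=26: L0/L1/L2 = -/BF/- → run B
t=27: L0/L1/L2 = -/F/- → run F
t=28: (idle)
t=29: (idle)
t=30: (idle)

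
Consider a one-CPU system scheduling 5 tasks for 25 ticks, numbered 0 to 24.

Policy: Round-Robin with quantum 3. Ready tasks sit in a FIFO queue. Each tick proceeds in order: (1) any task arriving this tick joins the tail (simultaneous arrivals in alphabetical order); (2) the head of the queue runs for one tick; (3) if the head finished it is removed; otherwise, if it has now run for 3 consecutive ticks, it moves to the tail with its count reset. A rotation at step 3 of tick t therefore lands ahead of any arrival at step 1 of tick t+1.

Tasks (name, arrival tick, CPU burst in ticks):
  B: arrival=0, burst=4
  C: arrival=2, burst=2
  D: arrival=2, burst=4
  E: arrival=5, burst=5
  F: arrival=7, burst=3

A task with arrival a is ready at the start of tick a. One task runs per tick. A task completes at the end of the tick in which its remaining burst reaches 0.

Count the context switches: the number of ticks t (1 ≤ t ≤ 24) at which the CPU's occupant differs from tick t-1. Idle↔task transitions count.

t=0: queue=[B] q_used=0 → run B
t=1: queue=[B] q_used=1 → run B
t=2: queue=[B,C,D] q_used=2 → run B
t=3: queue=[C,D,B] q_used=0 → run C
t=4: queue=[C,D,B] q_used=1 → run C
t=5: queue=[D,B,E] q_used=0 → run D
t=6: queue=[D,B,E] q_used=1 → run D
t=7: queue=[D,B,E,F] q_used=2 → run D
t=8: queue=[B,E,F,D] q_used=0 → run B
t=9: queue=[E,F,D] q_used=0 → run E
t=10: queue=[E,F,D] q_used=1 → run E
t=11: queue=[E,F,D] q_used=2 → run E
t=12: queue=[F,D,E] q_used=0 → run F
t=13: queue=[F,D,E] q_used=1 → run F
t=14: queue=[F,D,E] q_used=2 → run F
t=15: queue=[D,E] q_used=0 → run D
t=16: queue=[E] q_used=0 → run E
t=17: queue=[E] q_used=1 → run E
t=18: (idle)
t=19: (idle)
t=20: (idle)
t=21: (idle)
t=22: (idle)
t=23: (idle)
t=24: (idle)

context switches = 8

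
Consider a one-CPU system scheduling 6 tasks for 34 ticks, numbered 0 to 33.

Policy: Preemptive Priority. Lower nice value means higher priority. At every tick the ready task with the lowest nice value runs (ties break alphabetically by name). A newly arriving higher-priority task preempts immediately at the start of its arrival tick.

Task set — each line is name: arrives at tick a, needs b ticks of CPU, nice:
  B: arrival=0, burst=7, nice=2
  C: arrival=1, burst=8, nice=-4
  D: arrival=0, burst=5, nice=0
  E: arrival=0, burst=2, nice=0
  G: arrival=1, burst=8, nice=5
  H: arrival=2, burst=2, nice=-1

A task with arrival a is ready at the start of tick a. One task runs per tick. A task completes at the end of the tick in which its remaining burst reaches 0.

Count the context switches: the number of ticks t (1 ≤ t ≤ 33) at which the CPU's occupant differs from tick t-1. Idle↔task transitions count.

context switches = 7

t=0: ready={B,D,E} → run D
t=1: ready={B,C,D,E,G} → run C
t=2: ready={B,C,D,E,G,H} → run C
t=3: ready={B,C,D,E,G,H} → run C
t=4: ready={B,C,D,E,G,H} → run C
t=5: ready={B,C,D,E,G,H} → run C
t=6: ready={B,C,D,E,G,H} → run C
t=7: ready={B,C,D,E,G,H} → run C
t=8: ready={B,C,D,E,G,H} → run C
t=9: ready={B,D,E,G,H} → run H
t=10: ready={B,D,E,G,H} → run H
t=11: ready={B,D,E,G} → run D
t=12: ready={B,D,E,G} → run D
t=13: ready={B,D,E,G} → run D
t=14: ready={B,D,E,G} → run D
t=15: ready={B,E,G} → run E
t=16: ready={B,E,G} → run E
t=17: ready={B,G} → run B
t=18: ready={B,G} → run B
t=19: ready={B,G} → run B
t=20: ready={B,G} → run B
t=21: ready={B,G} → run B
t=22: ready={B,G} → run B
t=23: ready={B,G} → run B
t=24: ready={G} → run G
t=25: ready={G} → run G
t=26: ready={G} → run G
t=27: ready={G} → run G
t=28: ready={G} → run G
t=29: ready={G} → run G
t=30: ready={G} → run G
t=31: ready={G} → run G
t=32: (idle)
t=33: (idle)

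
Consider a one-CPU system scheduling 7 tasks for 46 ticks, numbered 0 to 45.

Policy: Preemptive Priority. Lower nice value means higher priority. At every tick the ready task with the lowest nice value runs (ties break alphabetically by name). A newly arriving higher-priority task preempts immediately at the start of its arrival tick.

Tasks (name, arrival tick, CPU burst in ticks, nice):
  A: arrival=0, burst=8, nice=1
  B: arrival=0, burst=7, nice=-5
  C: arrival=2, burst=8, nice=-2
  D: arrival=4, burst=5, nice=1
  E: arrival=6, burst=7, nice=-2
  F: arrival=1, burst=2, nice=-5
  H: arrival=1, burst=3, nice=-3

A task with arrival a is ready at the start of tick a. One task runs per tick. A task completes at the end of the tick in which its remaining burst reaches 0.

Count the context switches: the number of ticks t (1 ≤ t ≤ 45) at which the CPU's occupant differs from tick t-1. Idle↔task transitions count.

context switches = 7

t=0: ready={A,B} → run B
t=1: ready={A,B,F,H} → run B
t=2: ready={A,B,C,F,H} → run B
t=3: ready={A,B,C,F,H} → run B
t=4: ready={A,B,C,D,F,H} → run B
t=5: ready={A,B,C,D,F,H} → run B
t=6: ready={A,B,C,D,E,F,H} → run B
t=7: ready={A,C,D,E,F,H} → run F
t=8: ready={A,C,D,E,F,H} → run F
t=9: ready={A,C,D,E,H} → run H
t=10: ready={A,C,D,E,H} → run H
t=11: ready={A,C,D,E,H} → run H
t=12: ready={A,C,D,E} → run C
t=13: ready={A,C,D,E} → run C
t=14: ready={A,C,D,E} → run C
t=15: ready={A,C,D,E} → run C
t=16: ready={A,C,D,E} → run C
t=17: ready={A,C,D,E} → run C
t=18: ready={A,C,D,E} → run C
t=19: ready={A,C,D,E} → run C
t=20: ready={A,D,E} → run E
t=21: ready={A,D,E} → run E
t=22: ready={A,D,E} → run E
t=23: ready={A,D,E} → run E
t=24: ready={A,D,E} → run E
t=25: ready={A,D,E} → run E
t=26: ready={A,D,E} → run E
t=27: ready={A,D} → run A
t=28: ready={A,D} → run A
t=29: ready={A,D} → run A
t=30: ready={A,D} → run A
t=31: ready={A,D} → run A
t=32: ready={A,D} → run A
t=33: ready={A,D} → run A
t=34: ready={A,D} → run A
t=35: ready={D} → run D
t=36: ready={D} → run D
t=37: ready={D} → run D
t=38: ready={D} → run D
t=39: ready={D} → run D
t=40: (idle)
t=41: (idle)
t=42: (idle)
t=43: (idle)
t=44: (idle)
t=45: (idle)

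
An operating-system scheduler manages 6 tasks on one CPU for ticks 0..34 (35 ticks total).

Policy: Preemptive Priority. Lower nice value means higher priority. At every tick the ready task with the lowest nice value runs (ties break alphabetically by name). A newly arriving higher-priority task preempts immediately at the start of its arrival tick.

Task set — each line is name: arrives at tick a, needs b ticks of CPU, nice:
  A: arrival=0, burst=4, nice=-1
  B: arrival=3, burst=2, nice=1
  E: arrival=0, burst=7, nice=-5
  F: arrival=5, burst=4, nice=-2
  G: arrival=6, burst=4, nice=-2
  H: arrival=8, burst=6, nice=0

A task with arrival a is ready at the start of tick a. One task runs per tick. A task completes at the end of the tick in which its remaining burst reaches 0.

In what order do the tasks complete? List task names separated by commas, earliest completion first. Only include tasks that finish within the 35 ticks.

t=0: ready={A,E} → run E
t=1: ready={A,E} → run E
t=2: ready={A,E} → run E
t=3: ready={A,B,E} → run E
t=4: ready={A,B,E} → run E
t=5: ready={A,B,E,F} → run E
t=6: ready={A,B,E,F,G} → run E
t=7: ready={A,B,F,G} → run F
t=8: ready={A,B,F,G,H} → run F
t=9: ready={A,B,F,G,H} → run F
t=10: ready={A,B,F,G,H} → run F
t=11: ready={A,B,G,H} → run G
t=12: ready={A,B,G,H} → run G
t=13: ready={A,B,G,H} → run G
t=14: ready={A,B,G,H} → run G
t=15: ready={A,B,H} → run A
t=16: ready={A,B,H} → run A
t=17: ready={A,B,H} → run A
t=18: ready={A,B,H} → run A
t=19: ready={B,H} → run H
t=20: ready={B,H} → run H
t=21: ready={B,H} → run H
t=22: ready={B,H} → run H
t=23: ready={B,H} → run H
t=24: ready={B,H} → run H
t=25: ready={B} → run B
t=26: ready={B} → run B
t=27: (idle)
t=28: (idle)
t=29: (idle)
t=30: (idle)
t=31: (idle)
t=32: (idle)
t=33: (idle)
t=34: (idle)

completion order = E, F, G, A, H, B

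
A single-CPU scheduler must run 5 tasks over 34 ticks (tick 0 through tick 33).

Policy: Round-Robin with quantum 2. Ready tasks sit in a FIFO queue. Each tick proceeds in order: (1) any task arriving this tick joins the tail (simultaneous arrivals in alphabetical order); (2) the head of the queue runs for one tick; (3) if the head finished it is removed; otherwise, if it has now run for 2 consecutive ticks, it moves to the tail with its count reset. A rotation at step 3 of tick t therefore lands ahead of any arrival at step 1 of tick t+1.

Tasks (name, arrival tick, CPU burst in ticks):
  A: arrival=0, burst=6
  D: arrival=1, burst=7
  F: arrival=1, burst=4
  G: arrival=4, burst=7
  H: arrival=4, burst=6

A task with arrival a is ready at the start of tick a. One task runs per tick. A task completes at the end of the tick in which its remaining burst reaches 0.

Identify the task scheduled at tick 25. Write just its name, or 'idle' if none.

running at tick 25 = G

t=0: queue=[A] q_used=0 → run A
t=1: queue=[A,D,F] q_used=1 → run A
t=2: queue=[D,F,A] q_used=0 → run D
t=3: queue=[D,F,A] q_used=1 → run D
t=4: queue=[F,A,D,G,H] q_used=0 → run F
t=5: queue=[F,A,D,G,H] q_used=1 → run F
t=6: queue=[A,D,G,H,F] q_used=0 → run A
t=7: queue=[A,D,G,H,F] q_used=1 → run A
t=8: queue=[D,G,H,F,A] q_used=0 → run D
t=9: queue=[D,G,H,F,A] q_used=1 → run D
t=10: queue=[G,H,F,A,D] q_used=0 → run G
t=11: queue=[G,H,F,A,D] q_used=1 → run G
t=12: queue=[H,F,A,D,G] q_used=0 → run H
t=13: queue=[H,F,A,D,G] q_used=1 → run H
t=14: queue=[F,A,D,G,H] q_used=0 → run F
t=15: queue=[F,A,D,G,H] q_used=1 → run F
t=16: queue=[A,D,G,H] q_used=0 → run A
t=17: queue=[A,D,G,H] q_used=1 → run A
t=18: queue=[D,G,H] q_used=0 → run D
t=19: queue=[D,G,H] q_used=1 → run D
t=20: queue=[G,H,D] q_used=0 → run G
t=21: queue=[G,H,D] q_used=1 → run G
t=22: queue=[H,D,G] q_used=0 → run H
t=23: queue=[H,D,G] q_used=1 → run H
t=24: queue=[D,G,H] q_used=0 → run D
t=25: queue=[G,H] q_used=0 → run G
t=26: queue=[G,H] q_used=1 → run G
t=27: queue=[H,G] q_used=0 → run H
t=28: queue=[H,G] q_used=1 → run H
t=29: queue=[G] q_used=0 → run G
t=30: (idle)
t=31: (idle)
t=32: (idle)
t=33: (idle)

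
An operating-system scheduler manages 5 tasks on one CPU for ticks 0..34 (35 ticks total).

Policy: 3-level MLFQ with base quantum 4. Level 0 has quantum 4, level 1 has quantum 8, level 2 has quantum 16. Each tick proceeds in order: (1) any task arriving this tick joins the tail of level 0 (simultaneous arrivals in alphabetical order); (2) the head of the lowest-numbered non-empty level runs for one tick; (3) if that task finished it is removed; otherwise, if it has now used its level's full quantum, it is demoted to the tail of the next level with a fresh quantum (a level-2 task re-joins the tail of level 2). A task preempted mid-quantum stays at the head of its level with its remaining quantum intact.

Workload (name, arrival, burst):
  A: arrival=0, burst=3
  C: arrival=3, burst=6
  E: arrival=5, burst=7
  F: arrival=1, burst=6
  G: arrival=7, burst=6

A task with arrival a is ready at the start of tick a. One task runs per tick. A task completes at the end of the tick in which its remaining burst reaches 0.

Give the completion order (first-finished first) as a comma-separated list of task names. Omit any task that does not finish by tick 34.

t=0: L0/L1/L2 = A/-/- → run A
t=1: L0/L1/L2 = AF/-/- → run A
t=2: L0/L1/L2 = AF/-/- → run A
t=3: L0/L1/L2 = FC/-/- → run F
t=4: L0/L1/L2 = FC/-/- → run F
t=5: L0/L1/L2 = FCE/-/- → run F
t=6: L0/L1/L2 = FCE/-/- → run F
t=7: L0/L1/L2 = CEG/F/- → run C
t=8: L0/L1/L2 = CEG/F/- → run C
t=9: L0/L1/L2 = CEG/F/- → run C
t=10: L0/L1/L2 = CEG/F/- → run C
t=11: L0/L1/L2 = EG/FC/- → run E
t=12: L0/L1/L2 = EG/FC/- → run E
t=13: L0/L1/L2 = EG/FC/- → run E
t=14: L0/L1/L2 = EG/FC/- → run E
t=15: L0/L1/L2 = G/FCE/- → run G
t=16: L0/L1/L2 = G/FCE/- → run G
t=17: L0/L1/L2 = G/FCE/- → run G
t=18: L0/L1/L2 = G/FCE/- → run G
t=19: L0/L1/L2 = -/FCEG/- → run F
t=20: L0/L1/L2 = -/FCEG/- → run F
t=21: L0/L1/L2 = -/CEG/- → run C
t=22: L0/L1/L2 = -/CEG/- → run C
t=23: L0/L1/L2 = -/EG/- → run E
t=24: L0/L1/L2 = -/EG/- → run E
t=25: L0/L1/L2 = -/EG/- → run E
t=26: L0/L1/L2 = -/G/- → run G
t=27: L0/L1/L2 = -/G/- → run G
t=28: (idle)
t=29: (idle)
t=30: (idle)
t=31: (idle)
t=32: (idle)
t=33: (idle)
t=34: (idle)

completion order = A, F, C, E, G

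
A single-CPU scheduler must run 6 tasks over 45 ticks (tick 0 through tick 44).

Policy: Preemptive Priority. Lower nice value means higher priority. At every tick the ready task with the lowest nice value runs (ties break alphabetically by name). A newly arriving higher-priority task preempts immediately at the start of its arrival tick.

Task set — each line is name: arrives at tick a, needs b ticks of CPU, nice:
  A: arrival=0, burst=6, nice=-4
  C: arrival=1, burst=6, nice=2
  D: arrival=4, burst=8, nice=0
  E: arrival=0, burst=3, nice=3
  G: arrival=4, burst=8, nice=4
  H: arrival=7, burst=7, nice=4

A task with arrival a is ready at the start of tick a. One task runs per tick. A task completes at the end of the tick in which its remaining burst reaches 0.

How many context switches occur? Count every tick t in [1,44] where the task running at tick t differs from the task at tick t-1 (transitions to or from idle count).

t=0: ready={A,E} → run A
t=1: ready={A,C,E} → run A
t=2: ready={A,C,E} → run A
t=3: ready={A,C,E} → run A
t=4: ready={A,C,D,E,G} → run A
t=5: ready={A,C,D,E,G} → run A
t=6: ready={C,D,E,G} → run D
t=7: ready={C,D,E,G,H} → run D
t=8: ready={C,D,E,G,H} → run D
t=9: ready={C,D,E,G,H} → run D
t=10: ready={C,D,E,G,H} → run D
t=11: ready={C,D,E,G,H} → run D
t=12: ready={C,D,E,G,H} → run D
t=13: ready={C,D,E,G,H} → run D
t=14: ready={C,E,G,H} → run C
t=15: ready={C,E,G,H} → run C
t=16: ready={C,E,G,H} → run C
t=17: ready={C,E,G,H} → run C
t=18: ready={C,E,G,H} → run C
t=19: ready={C,E,G,H} → run C
t=20: ready={E,G,H} → run E
t=21: ready={E,G,H} → run E
t=22: ready={E,G,H} → run E
t=23: ready={G,H} → run G
t=24: ready={G,H} → run G
t=25: ready={G,H} → run G
t=26: ready={G,H} → run G
t=27: ready={G,H} → run G
t=28: ready={G,H} → run G
t=29: ready={G,H} → run G
t=30: ready={G,H} → run G
t=31: ready={H} → run H
t=32: ready={H} → run H
t=33: ready={H} → run H
t=34: ready={H} → run H
t=35: ready={H} → run H
t=36: ready={H} → run H
t=37: ready={H} → run H
t=38: (idle)
t=39: (idle)
t=40: (idle)
t=41: (idle)
t=42: (idle)
t=43: (idle)
t=44: (idle)

context switches = 6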